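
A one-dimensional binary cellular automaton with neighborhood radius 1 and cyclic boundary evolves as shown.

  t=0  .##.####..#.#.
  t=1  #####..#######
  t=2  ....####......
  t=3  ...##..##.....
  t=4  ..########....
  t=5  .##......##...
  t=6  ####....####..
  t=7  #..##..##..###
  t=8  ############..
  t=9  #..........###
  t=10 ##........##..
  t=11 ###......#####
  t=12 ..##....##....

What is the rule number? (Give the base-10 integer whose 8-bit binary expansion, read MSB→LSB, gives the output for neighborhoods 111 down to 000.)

126

  nb ###: next=.  (t=0,i=5, bit7=0)
  nb ##.: next=#  (t=0,i=2, bit6=1)
  nb #.#: next=#  (t=0,i=3, bit5=1)
  nb #..: next=#  (t=0,i=8, bit4=1)
  nb .##: next=#  (t=0,i=1, bit3=1)
  nb .#.: next=#  (t=0,i=10, bit2=1)
  nb ..#: next=#  (t=0,i=0, bit1=1)
  nb ...: next=.  (t=2,i=0, bit0=0)
  bits 01111110 = 126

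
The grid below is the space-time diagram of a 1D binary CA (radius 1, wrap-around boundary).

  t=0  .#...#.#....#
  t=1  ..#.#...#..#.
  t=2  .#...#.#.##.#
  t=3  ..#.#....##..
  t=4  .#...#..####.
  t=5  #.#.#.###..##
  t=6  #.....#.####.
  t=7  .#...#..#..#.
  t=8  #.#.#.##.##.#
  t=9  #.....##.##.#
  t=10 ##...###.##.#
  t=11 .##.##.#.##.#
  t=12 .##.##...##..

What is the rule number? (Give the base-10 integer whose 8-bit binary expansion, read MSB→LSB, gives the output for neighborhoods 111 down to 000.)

  [7] ### => .  t=4,i=9
  [6] ##. => #  t=2,i=10
  [5] #.# => .  t=0,i=0
  [4] #.. => #  t=0,i=2
  [3] .## => #  t=2,i=9
  [2] .#. => .  t=0,i=1
  [1] ..# => #  t=0,i=4
  [0] ... => .  t=0,i=3
  bits 01011010 = 90

90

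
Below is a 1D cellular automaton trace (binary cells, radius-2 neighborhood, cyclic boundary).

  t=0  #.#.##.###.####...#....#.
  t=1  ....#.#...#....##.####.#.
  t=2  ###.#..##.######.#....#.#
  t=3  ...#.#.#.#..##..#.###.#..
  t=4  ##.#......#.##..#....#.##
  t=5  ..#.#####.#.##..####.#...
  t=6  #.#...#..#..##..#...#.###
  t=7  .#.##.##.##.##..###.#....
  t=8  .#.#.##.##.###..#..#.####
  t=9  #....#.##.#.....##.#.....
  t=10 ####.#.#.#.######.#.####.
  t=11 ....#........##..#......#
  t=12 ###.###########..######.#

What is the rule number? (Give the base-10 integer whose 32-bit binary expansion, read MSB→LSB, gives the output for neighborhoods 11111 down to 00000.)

  ##### -> #   bit 31 = 1  t=2,i=12
  ####. -> .   bit 30 = 0  t=0,i=13
  ###.# -> .   bit 29 = 0  t=0,i=9
  ###.. -> .   bit 28 = 0  t=0,i=14
  ##.## -> #   bit 27 = 1  t=0,i=6
  ##.#. -> #   bit 26 = 1  t=1,i=22
  ##..# -> .   bit 25 = 0  t=3,i=14
  ##... -> #   bit 24 = 1  t=0,i=15
  #.### -> .   bit 23 = 0  t=0,i=7
  #.##. -> #   bit 22 = 1  t=0,i=4
  #.#.# -> .   bit 21 = 0  t=0,i=0
  #.#.. -> .   bit 20 = 0  t=1,i=6
  #..## -> .   bit 19 = 0  t=2,i=6
  #..#. -> .   bit 18 = 0  t=3,i=15
  #...# -> #   bit 17 = 1  t=0,i=16
  #.... -> #   bit 16 = 1  t=0,i=20
  .#### -> .   bit 15 = 0  t=0,i=12
  .###. -> .   bit 14 = 0  t=0,i=8
  .##.# -> .   bit 13 = 0  t=0,i=5
  .##.. -> #   bit 12 = 1  t=3,i=13
  .#.## -> .   bit 11 = 0  t=0,i=3
  .#.#. -> .   bit 10 = 0  t=0,i=1
  .#..# -> #   bit 9 = 1  t=2,i=5
  .#... -> #   bit 8 = 1  t=0,i=19
  ..### -> #   bit 7 = 1  t=5,i=16
  ..##. -> #   bit 6 = 1  t=1,i=15
  ..#.# -> #   bit 5 = 1  t=0,i=23
  ..#.. -> #   bit 4 = 1  t=0,i=18
  ...## -> #   bit 3 = 1  t=1,i=14
  ...#. -> .   bit 2 = 0  t=0,i=17
  ....# -> #   bit 1 = 1  t=0,i=21
  ..... -> #   bit 0 = 1  t=1,i=1
  bits 10001101010000110001001111111011 = 2369983483

2369983483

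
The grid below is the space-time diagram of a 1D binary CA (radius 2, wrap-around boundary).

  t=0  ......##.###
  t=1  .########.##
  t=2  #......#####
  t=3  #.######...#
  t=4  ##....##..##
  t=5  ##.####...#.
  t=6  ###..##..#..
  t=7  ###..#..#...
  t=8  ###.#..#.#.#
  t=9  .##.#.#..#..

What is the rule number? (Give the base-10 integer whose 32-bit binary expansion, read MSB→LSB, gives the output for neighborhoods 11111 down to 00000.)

2020958671

  nb #####: next=.  (t=1,i=3, bit31=0)
  nb ####.: next=#  (t=1,i=7, bit30=1)
  nb ###.#: next=#  (t=1,i=8, bit29=1)
  nb ###..: next=#  (t=0,i=11, bit28=1)
  nb ##.##: next=#  (t=0,i=8, bit27=1)
  nb ##.#.: next=.  (t=8,i=3, bit26=0)
  nb ##..#: next=.  (t=4,i=8, bit25=0)
  nb ##...: next=.  (t=0,i=0, bit24=0)
  nb #.###: next=.  (t=0,i=9, bit23=0)
  nb #.##.: next=#  (t=1,i=10, bit22=1)
  nb #.#.#: next=#  (t=8,i=9, bit21=1)
  nb #.#..: next=#  (t=8,i=4, bit20=1)
  nb #..##: next=.  (t=4,i=9, bit19=0)
  nb #..#.: next=#  (t=6,i=8, bit18=1)
  nb #...#: next=.  (t=3,i=9, bit17=0)
  nb #....: next=#  (t=0,i=1, bit16=1)
  nb .####: next=.  (t=1,i=2, bit15=0)
  nb .###.: next=#  (t=0,i=10, bit14=1)
  nb .##.#: next=#  (t=0,i=7, bit13=1)
  nb .##..: next=.  (t=4,i=7, bit12=0)
  nb .#.##: next=.  (t=5,i=11, bit11=0)
  nb .#.#.: next=.  (t=8,i=8, bit10=0)
  nb .#..#: next=.  (t=6,i=10, bit9=0)
  nb .#...: next=#  (t=7,i=9, bit8=1)
  nb ..###: next=#  (t=2,i=7, bit7=1)
  nb ..##.: next=#  (t=0,i=6, bit6=1)
  nb ..#.#: next=.  (t=5,i=10, bit5=0)
  nb ..#..: next=.  (t=6,i=9, bit4=0)
  nb ...##: next=#  (t=0,i=5, bit3=1)
  nb ...#.: next=#  (t=5,i=9, bit2=1)
  nb ....#: next=#  (t=0,i=4, bit1=1)
  nb .....: next=#  (t=0,i=2, bit0=1)
  bits 01111000011101010110000111001111 = 2020958671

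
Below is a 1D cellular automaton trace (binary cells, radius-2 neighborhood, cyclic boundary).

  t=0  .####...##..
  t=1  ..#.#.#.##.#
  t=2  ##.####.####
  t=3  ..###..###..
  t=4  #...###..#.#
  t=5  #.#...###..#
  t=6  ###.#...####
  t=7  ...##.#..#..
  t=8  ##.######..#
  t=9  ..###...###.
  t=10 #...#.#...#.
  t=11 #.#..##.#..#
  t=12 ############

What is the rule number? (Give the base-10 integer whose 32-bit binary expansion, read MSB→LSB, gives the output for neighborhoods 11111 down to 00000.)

  ##### -> .   bit 31 = 0  t=2,i=10
  ####. -> .   bit 30 = 0  t=0,i=3
  ###.# -> .   bit 29 = 0  t=2,i=1
  ###.. -> #   bit 28 = 1  t=0,i=4
  ##.## -> #   bit 27 = 1  t=2,i=2
  ##.#. -> #   bit 26 = 1  t=1,i=10
  ##..# -> #   bit 25 = 1  t=3,i=5
  ##... -> .   bit 24 = 0  t=0,i=5
  #.### -> #   bit 23 = 1  t=2,i=3
  #.##. -> #   bit 22 = 1  t=1,i=8
  #.#.# -> #   bit 21 = 1  t=1,i=4
  #.#.. -> #   bit 20 = 1  t=1,i=11
  #..## -> #   bit 19 = 1  t=3,i=6
  #..#. -> #   bit 18 = 1  t=1,i=1
  #...# -> #   bit 17 = 1  t=0,i=6
  #.... -> #   bit 16 = 1  t=3,i=11
  .#### -> #   bit 15 = 1  t=0,i=2
  .###. -> .   bit 14 = 0  t=3,i=3
  .##.# -> #   bit 13 = 1  t=1,i=9
  .##.. -> #   bit 12 = 1  t=0,i=9
  .#.## -> .   bit 11 = 0  t=1,i=7
  .#.#. -> #   bit 10 = 1  t=1,i=3
  .#..# -> #   bit 9 = 1  t=1,i=0
  .#... -> .   bit 8 = 0  t=5,i=3
  ..### -> .   bit 7 = 0  t=0,i=1
  ..##. -> #   bit 6 = 1  t=0,i=8
  ..#.# -> .   bit 5 = 0  t=1,i=2
  ..#.. -> .   bit 4 = 0  t=7,i=9
  ...## -> .   bit 3 = 0  t=0,i=0
  ...#. -> .   bit 2 = 0  t=10,i=3
  ....# -> #   bit 1 = 1  t=3,i=0
  ..... -> #   bit 0 = 1  t=7,i=0
  bits 00011110111111111011011001000011 = 520074819

520074819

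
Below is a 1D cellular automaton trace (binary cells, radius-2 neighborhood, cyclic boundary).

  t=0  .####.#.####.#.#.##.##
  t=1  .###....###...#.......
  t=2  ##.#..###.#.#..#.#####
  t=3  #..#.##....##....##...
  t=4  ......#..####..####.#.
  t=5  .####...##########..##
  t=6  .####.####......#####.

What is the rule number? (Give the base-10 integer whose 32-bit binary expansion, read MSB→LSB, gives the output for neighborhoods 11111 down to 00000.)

  [31] ##### => .  t=2,i=19
  [30] ####. => #  t=0,i=3
  [29] ###.# => .  t=0,i=4
  [28] ###.. => #  t=1,i=3
  [27] ##.## => .  t=0,i=0
  [26] ##.#. => .  t=0,i=5
  [25] ##..# => #  t=4,i=13
  [24] ##... => .  t=1,i=4
  [23] #.### => #  t=0,i=1
  [22] #.##. => .  t=0,i=17
  [21] #.#.# => .  t=0,i=6
  [20] #.#.. => #  t=2,i=3
  [19] #..## => #  t=2,i=5
  [18] #..#. => .  t=2,i=14
  [17] #...# => #  t=1,i=12
  [16] #.... => .  t=1,i=5
  [15] .#### => #  t=0,i=2
  [14] .###. => .  t=1,i=2
  [13] .##.# => .  t=0,i=18
  [12] .##.. => #  t=3,i=6
  [11] .#.## => .  t=0,i=7
  [10] .#.#. => #  t=0,i=14
  [9] .#..# => .  t=2,i=4
  [8] .#... => #  t=1,i=15
  [7] ..### => #  t=1,i=1
  [6] ..##. => #  t=3,i=11
  [5] ..#.# => .  t=2,i=15
  [4] ..#.. => .  t=1,i=14
  [3] ...## => #  t=1,i=0
  [2] ...#. => .  t=1,i=13
  [1] ....# => #  t=1,i=6
  [0] ..... => #  t=1,i=17
  bits 01010010100110101001010111001011 = 1385862603

1385862603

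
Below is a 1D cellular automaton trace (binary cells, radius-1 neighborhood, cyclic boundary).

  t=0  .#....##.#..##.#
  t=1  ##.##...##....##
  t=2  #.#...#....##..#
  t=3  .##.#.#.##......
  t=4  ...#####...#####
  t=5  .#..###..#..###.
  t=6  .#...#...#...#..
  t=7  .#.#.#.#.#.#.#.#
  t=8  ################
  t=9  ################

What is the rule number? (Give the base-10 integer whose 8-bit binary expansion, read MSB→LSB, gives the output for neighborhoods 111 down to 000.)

  ###|#  b7=1 t=1,i=0
  ##.|.  b6=0 t=0,i=7
  #.#|#  b5=1 t=0,i=0
  #..|.  b4=0 t=0,i=2
  .##|.  b3=0 t=0,i=6
  .#.|#  b2=1 t=0,i=1
  ..#|.  b1=0 t=0,i=5
  ...|#  b0=1 t=0,i=3
  bits 10100101 = 165

165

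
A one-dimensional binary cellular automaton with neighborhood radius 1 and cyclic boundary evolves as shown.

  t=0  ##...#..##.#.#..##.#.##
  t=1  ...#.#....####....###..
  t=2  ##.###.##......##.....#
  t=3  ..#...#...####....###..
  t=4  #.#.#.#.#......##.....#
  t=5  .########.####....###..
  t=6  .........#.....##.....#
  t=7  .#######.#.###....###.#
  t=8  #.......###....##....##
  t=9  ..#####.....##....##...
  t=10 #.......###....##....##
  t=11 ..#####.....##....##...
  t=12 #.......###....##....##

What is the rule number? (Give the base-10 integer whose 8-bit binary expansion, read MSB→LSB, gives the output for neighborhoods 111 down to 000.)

37

  nb ###: next=.  (t=0,i=0, bit7=0)
  nb ##.: next=.  (t=0,i=1, bit6=0)
  nb #.#: next=#  (t=0,i=10, bit5=1)
  nb #..: next=.  (t=0,i=2, bit4=0)
  nb .##: next=.  (t=0,i=8, bit3=0)
  nb .#.: next=#  (t=0,i=5, bit2=1)
  nb ..#: next=.  (t=0,i=4, bit1=0)
  nb ...: next=#  (t=0,i=3, bit0=1)
  bits 00100101 = 37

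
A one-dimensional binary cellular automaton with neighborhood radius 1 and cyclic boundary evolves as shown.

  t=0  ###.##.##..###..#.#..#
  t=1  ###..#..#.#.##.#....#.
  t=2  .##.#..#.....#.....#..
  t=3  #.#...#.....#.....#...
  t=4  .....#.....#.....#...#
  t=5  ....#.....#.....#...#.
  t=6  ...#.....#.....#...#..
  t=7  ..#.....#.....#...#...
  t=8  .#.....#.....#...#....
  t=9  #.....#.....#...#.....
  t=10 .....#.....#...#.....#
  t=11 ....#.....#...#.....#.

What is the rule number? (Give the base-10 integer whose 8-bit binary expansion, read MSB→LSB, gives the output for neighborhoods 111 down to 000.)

194

  nb ###: next=#  (t=0,i=0, bit7=1)
  nb ##.: next=#  (t=0,i=2, bit6=1)
  nb #.#: next=.  (t=0,i=3, bit5=0)
  nb #..: next=.  (t=0,i=9, bit4=0)
  nb .##: next=.  (t=0,i=4, bit3=0)
  nb .#.: next=.  (t=0,i=16, bit2=0)
  nb ..#: next=#  (t=0,i=10, bit1=1)
  nb ...: next=.  (t=1,i=17, bit0=0)
  bits 11000010 = 194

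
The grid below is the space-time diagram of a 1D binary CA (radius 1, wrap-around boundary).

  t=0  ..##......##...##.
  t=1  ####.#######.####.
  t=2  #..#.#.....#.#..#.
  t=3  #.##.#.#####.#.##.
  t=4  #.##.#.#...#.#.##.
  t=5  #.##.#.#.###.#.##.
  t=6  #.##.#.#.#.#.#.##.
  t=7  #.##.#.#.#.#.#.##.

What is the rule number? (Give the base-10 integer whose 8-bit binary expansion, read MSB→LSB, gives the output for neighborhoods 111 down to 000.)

  nb ###: next=.  (t=1,i=1, bit7=0)
  nb ##.: next=#  (t=0,i=3, bit6=1)
  nb #.#: next=.  (t=1,i=4, bit5=0)
  nb #..: next=.  (t=0,i=4, bit4=0)
  nb .##: next=#  (t=0,i=2, bit3=1)
  nb .#.: next=#  (t=2,i=0, bit2=1)
  nb ..#: next=#  (t=0,i=1, bit1=1)
  nb ...: next=#  (t=0,i=0, bit0=1)
  bits 01001111 = 79

79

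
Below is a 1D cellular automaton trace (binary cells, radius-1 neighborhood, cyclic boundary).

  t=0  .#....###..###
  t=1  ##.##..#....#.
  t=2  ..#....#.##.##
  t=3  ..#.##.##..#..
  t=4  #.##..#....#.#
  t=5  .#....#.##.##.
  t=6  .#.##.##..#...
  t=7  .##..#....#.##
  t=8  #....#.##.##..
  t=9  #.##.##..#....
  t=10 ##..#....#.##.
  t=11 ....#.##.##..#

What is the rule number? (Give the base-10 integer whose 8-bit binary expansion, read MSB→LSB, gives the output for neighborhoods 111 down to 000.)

165

  nb ###: next=#  (t=0,i=7, bit7=1)
  nb ##.: next=.  (t=0,i=8, bit6=0)
  nb #.#: next=#  (t=0,i=0, bit5=1)
  nb #..: next=.  (t=0,i=2, bit4=0)
  nb .##: next=.  (t=0,i=6, bit3=0)
  nb .#.: next=#  (t=0,i=1, bit2=1)
  nb ..#: next=.  (t=0,i=5, bit1=0)
  nb ...: next=#  (t=0,i=3, bit0=1)
  bits 10100101 = 165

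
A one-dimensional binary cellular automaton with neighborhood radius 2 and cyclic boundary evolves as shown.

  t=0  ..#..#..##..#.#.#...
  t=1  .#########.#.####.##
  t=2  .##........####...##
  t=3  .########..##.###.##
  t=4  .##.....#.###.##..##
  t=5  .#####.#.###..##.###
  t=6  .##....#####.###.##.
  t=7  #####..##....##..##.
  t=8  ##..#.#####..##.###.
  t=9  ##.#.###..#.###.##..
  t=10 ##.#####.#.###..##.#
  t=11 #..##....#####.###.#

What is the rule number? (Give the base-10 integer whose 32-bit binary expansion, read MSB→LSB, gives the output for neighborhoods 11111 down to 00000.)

  [31] ##### => .  t=1,i=3
  [30] ####. => .  t=1,i=8
  [29] ###.# => .  t=1,i=9
  [28] ###.. => #  t=2,i=14
  [27] ##.## => .  t=1,i=0
  [26] ##.#. => .  t=1,i=10
  [25] ##..# => .  t=0,i=10
  [24] ##... => #  t=2,i=3
  [23] #.### => #  t=1,i=1
  [22] #.##. => #  t=1,i=18
  [21] #.#.# => #  t=0,i=14
  [20] #.#.. => #  t=0,i=16
  [19] #..## => #  t=0,i=7
  [18] #..#. => #  t=0,i=4
  [17] #...# => #  t=2,i=16
  [16] #.... => #  t=0,i=18
  [15] .#### => #  t=1,i=2
  [14] .###. => #  t=3,i=15
  [13] .##.# => #  t=1,i=19
  [12] .##.. => #  t=0,i=9
  [11] .#.## => #  t=1,i=12
  [10] .#.#. => #  t=0,i=13
  [9] .#..# => #  t=0,i=3
  [8] .#... => .  t=0,i=17
  [7] ..### => #  t=2,i=11
  [6] ..##. => #  t=0,i=8
  [5] ..#.# => .  t=0,i=12
  [4] ..#.. => #  t=0,i=2
  [3] ...## => .  t=2,i=10
  [2] ...#. => #  t=0,i=1
  [1] ....# => .  t=0,i=0
  [0] ..... => #  t=0,i=19
  bits 00010001111111111111111011010101 = 301989589

301989589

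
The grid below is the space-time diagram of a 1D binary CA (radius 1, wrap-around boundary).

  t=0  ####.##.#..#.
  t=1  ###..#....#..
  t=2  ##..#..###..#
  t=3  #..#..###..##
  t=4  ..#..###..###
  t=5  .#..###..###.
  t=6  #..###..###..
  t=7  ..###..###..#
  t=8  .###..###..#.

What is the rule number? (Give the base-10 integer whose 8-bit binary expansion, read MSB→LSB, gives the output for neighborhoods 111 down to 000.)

139

  nb ###: next=#  (t=0,i=1, bit7=1)
  nb ##.: next=.  (t=0,i=3, bit6=0)
  nb #.#: next=.  (t=0,i=4, bit5=0)
  nb #..: next=.  (t=0,i=9, bit4=0)
  nb .##: next=#  (t=0,i=0, bit3=1)
  nb .#.: next=.  (t=0,i=8, bit2=0)
  nb ..#: next=#  (t=0,i=10, bit1=1)
  nb ...: next=#  (t=1,i=7, bit0=1)
  bits 10001011 = 139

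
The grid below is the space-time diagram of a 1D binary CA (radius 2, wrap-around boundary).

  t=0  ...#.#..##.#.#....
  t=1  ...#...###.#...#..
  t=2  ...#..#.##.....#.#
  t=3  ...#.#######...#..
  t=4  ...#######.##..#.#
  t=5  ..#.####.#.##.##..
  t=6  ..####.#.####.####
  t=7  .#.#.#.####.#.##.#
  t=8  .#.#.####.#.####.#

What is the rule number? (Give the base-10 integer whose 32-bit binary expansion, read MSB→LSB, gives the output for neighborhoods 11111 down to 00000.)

  ##### -> #   bit 31 = 1  t=3,i=7
  ####. -> .   bit 30 = 0  t=3,i=10
  ###.# -> #   bit 29 = 1  t=1,i=9
  ###.. -> #   bit 28 = 1  t=3,i=11
  ##.## -> .   bit 27 = 0  t=4,i=10
  ##.#. -> .   bit 26 = 0  t=0,i=10
  ##..# -> .   bit 25 = 0  t=4,i=13
  ##... -> #   bit 24 = 1  t=2,i=10
  #.### -> #   bit 23 = 1  t=3,i=5
  #.##. -> #   bit 22 = 1  t=2,i=8
  #.#.# -> #   bit 21 = 1  t=0,i=11
  #.#.. -> .   bit 20 = 0  t=0,i=5
  #..## -> #   bit 19 = 1  t=0,i=7
  #..#. -> #   bit 18 = 1  t=2,i=5
  #...# -> .   bit 17 = 0  t=1,i=5
  #.... -> #   bit 16 = 1  t=0,i=15
  .#### -> #   bit 15 = 1  t=3,i=6
  .###. -> #   bit 14 = 1  t=1,i=8
  .##.# -> #   bit 13 = 1  t=0,i=9
  .##.. -> #   bit 12 = 1  t=2,i=9
  .#.## -> #   bit 11 = 1  t=2,i=7
  .#.#. -> .   bit 10 = 0  t=0,i=4
  .#..# -> .   bit 9 = 0  t=0,i=6
  .#... -> .   bit 8 = 0  t=0,i=14
  ..### -> .   bit 7 = 0  t=1,i=7
  ..##. -> #   bit 6 = 1  t=0,i=8
  ..#.# -> #   bit 5 = 1  t=0,i=3
  ..#.. -> #   bit 4 = 1  t=1,i=3
  ...## -> #   bit 3 = 1  t=1,i=6
  ...#. -> .   bit 2 = 0  t=0,i=2
  ....# -> .   bit 1 = 0  t=0,i=1
  ..... -> .   bit 0 = 0  t=0,i=0
  bits 10110001111011011111100001111000 = 2985162872

2985162872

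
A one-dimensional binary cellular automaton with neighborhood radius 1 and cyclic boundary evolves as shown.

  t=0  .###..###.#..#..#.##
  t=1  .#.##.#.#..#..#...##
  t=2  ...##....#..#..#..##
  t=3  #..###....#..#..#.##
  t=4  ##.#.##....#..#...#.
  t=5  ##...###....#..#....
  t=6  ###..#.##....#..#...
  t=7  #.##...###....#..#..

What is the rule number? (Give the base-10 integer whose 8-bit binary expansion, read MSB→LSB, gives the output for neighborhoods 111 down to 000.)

  ### -> .   bit 7 = 0  t=0,i=2
  ##. -> #   bit 6 = 1  t=0,i=3
  #.# -> .   bit 5 = 0  t=0,i=0
  #.. -> #   bit 4 = 1  t=0,i=4
  .## -> #   bit 3 = 1  t=0,i=1
  .#. -> .   bit 2 = 0  t=0,i=10
  ..# -> .   bit 1 = 0  t=0,i=5
  ... -> .   bit 0 = 0  t=1,i=16
  bits 01011000 = 88

88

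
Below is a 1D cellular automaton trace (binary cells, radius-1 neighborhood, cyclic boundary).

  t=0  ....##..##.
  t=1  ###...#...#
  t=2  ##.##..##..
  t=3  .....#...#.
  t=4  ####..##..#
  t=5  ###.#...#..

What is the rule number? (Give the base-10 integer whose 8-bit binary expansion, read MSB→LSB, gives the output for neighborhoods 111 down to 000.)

  ###|#  b7=1 t=1,i=0
  ##.|.  b6=0 t=0,i=5
  #.#|.  b5=0 t=2,i=2
  #..|#  b4=1 t=0,i=6
  .##|.  b3=0 t=0,i=4
  .#.|.  b2=0 t=1,i=6
  ..#|.  b1=0 t=0,i=3
  ...|#  b0=1 t=0,i=0
  bits 10010001 = 145

145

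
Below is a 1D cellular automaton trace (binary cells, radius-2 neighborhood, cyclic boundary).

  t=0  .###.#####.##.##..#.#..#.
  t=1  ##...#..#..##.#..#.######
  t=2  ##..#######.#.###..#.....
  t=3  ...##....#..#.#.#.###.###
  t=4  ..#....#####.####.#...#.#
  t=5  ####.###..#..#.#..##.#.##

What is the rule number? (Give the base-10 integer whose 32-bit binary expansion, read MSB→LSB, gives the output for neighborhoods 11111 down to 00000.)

1358702495

  [31] ##### => .  t=0,i=7
  [30] ####. => #  t=0,i=8
  [29] ###.# => .  t=0,i=3
  [28] ###.. => #  t=1,i=1
  [27] ##.## => .  t=0,i=4
  [26] ##.#. => .  t=1,i=13
  [25] ##..# => .  t=0,i=16
  [24] ##... => .  t=1,i=2
  [23] #.### => #  t=0,i=5
  [22] #.##. => #  t=0,i=11
  [21] #.#.# => #  t=2,i=12
  [20] #.#.. => #  t=0,i=20
  [19] #..## => #  t=0,i=0
  [18] #..#. => #  t=0,i=17
  [17] #...# => .  t=1,i=3
  [16] #.... => .  t=2,i=21
  [15] .#### => .  t=0,i=6
  [14] .###. => .  t=0,i=2
  [13] .##.# => #  t=0,i=12
  [12] .##.. => .  t=0,i=15
  [11] .#.## => .  t=1,i=18
  [10] .#.#. => #  t=0,i=19
  [9] .#..# => #  t=0,i=21
  [8] .#... => #  t=2,i=20
  [7] ..### => #  t=0,i=1
  [6] ..##. => .  t=1,i=11
  [5] ..#.# => .  t=0,i=18
  [4] ..#.. => #  t=0,i=23
  [3] ...## => #  t=2,i=24
  [2] ...#. => #  t=1,i=4
  [1] ....# => #  t=2,i=23
  [0] ..... => #  t=2,i=22
  bits 01010000111111000010011110011111 = 1358702495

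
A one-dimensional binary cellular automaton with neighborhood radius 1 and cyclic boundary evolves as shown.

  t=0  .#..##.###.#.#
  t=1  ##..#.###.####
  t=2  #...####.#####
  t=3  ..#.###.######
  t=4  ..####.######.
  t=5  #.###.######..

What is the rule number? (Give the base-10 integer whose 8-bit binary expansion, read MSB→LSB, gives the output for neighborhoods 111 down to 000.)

173

  ### -> #   bit 7 = 1  t=0,i=8
  ##. -> .   bit 6 = 0  t=0,i=5
  #.# -> #   bit 5 = 1  t=0,i=0
  #.. -> .   bit 4 = 0  t=0,i=2
  .## -> #   bit 3 = 1  t=0,i=4
  .#. -> #   bit 2 = 1  t=0,i=1
  ..# -> .   bit 1 = 0  t=0,i=3
  ... -> #   bit 0 = 1  t=2,i=2
  bits 10101101 = 173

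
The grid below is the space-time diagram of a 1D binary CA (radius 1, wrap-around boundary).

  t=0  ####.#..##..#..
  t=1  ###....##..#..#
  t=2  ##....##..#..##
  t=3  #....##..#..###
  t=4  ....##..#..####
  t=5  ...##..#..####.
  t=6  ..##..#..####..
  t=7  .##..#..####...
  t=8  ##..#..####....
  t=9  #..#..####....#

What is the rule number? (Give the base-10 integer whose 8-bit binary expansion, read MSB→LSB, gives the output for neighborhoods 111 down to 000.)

138

  [7] ### => #  t=0,i=1
  [6] ##. => .  t=0,i=3
  [5] #.# => .  t=0,i=4
  [4] #.. => .  t=0,i=6
  [3] .## => #  t=0,i=0
  [2] .#. => .  t=0,i=5
  [1] ..# => #  t=0,i=7
  [0] ... => .  t=1,i=4
  bits 10001010 = 138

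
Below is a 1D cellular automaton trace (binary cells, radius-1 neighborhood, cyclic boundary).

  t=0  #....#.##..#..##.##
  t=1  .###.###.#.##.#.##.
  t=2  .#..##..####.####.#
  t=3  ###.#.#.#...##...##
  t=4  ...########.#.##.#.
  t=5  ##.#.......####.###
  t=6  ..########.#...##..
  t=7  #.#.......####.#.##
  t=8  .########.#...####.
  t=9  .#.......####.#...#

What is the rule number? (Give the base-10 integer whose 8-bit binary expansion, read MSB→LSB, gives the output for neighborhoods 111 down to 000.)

61

  nb ###: next=.  (t=0,i=18, bit7=0)
  nb ##.: next=.  (t=0,i=0, bit6=0)
  nb #.#: next=#  (t=0,i=6, bit5=1)
  nb #..: next=#  (t=0,i=1, bit4=1)
  nb .##: next=#  (t=0,i=7, bit3=1)
  nb .#.: next=#  (t=0,i=5, bit2=1)
  nb ..#: next=.  (t=0,i=4, bit1=0)
  nb ...: next=#  (t=0,i=2, bit0=1)
  bits 00111101 = 61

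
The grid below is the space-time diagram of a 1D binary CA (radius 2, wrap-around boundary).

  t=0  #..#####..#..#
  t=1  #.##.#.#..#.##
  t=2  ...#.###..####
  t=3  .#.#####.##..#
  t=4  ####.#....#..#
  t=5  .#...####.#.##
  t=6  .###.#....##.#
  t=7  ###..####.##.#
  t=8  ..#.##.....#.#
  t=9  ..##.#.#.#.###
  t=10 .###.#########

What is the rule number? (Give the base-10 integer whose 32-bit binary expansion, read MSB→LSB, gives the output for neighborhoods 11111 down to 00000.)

2428206578

  [31] ##### => #  t=0,i=5
  [30] ####. => .  t=0,i=6
  [29] ###.# => .  t=1,i=0
  [28] ###.. => #  t=0,i=7
  [27] ##.## => .  t=1,i=1
  [26] ##.#. => .  t=1,i=4
  [25] ##..# => .  t=0,i=1
  [24] ##... => .  t=2,i=0
  [23] #.### => #  t=1,i=12
  [22] #.##. => .  t=1,i=2
  [21] #.#.# => #  t=1,i=5
  [20] #.#.. => #  t=1,i=7
  [19] #..## => #  t=0,i=2
  [18] #..#. => .  t=0,i=9
  [17] #...# => #  t=2,i=1
  [16] #.... => #  t=4,i=7
  [15] .#### => .  t=0,i=4
  [14] .###. => #  t=1,i=13
  [13] .##.# => #  t=1,i=3
  [12] .##.. => #  t=0,i=0
  [11] .#.## => #  t=1,i=11
  [10] .#.#. => #  t=1,i=6
  [9] .#..# => .  t=0,i=11
  [8] .#... => #  t=4,i=6
  [7] ..### => #  t=0,i=3
  [6] ..##. => #  t=0,i=13
  [5] ..#.# => #  t=1,i=10
  [4] ..#.. => #  t=0,i=10
  [3] ...## => .  t=5,i=4
  [2] ...#. => .  t=2,i=2
  [1] ....# => #  t=4,i=8
  [0] ..... => .  t=8,i=8
  bits 10010000101110110111110111110010 = 2428206578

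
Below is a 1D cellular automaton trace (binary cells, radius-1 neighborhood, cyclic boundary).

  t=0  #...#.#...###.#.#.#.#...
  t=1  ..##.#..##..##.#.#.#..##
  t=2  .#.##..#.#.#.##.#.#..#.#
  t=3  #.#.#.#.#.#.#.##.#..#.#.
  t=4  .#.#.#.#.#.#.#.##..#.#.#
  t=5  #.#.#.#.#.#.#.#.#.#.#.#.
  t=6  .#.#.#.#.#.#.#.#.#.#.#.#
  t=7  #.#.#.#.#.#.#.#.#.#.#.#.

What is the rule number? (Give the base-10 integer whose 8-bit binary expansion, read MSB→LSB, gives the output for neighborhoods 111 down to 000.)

99

  ### -> .   bit 7 = 0  t=0,i=11
  ##. -> #   bit 6 = 1  t=0,i=12
  #.# -> #   bit 5 = 1  t=0,i=5
  #.. -> .   bit 4 = 0  t=0,i=1
  .## -> .   bit 3 = 0  t=0,i=10
  .#. -> .   bit 2 = 0  t=0,i=0
  ..# -> #   bit 1 = 1  t=0,i=3
  ... -> #   bit 0 = 1  t=0,i=2
  bits 01100011 = 99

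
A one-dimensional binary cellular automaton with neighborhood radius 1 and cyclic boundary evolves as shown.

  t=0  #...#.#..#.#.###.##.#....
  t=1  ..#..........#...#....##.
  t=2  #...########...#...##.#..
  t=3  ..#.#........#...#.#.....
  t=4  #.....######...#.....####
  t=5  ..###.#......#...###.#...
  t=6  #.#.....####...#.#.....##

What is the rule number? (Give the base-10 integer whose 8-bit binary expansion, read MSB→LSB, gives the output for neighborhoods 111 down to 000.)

  nb ###: next=.  (t=0,i=14, bit7=0)
  nb ##.: next=.  (t=0,i=15, bit6=0)
  nb #.#: next=.  (t=0,i=5, bit5=0)
  nb #..: next=.  (t=0,i=1, bit4=0)
  nb .##: next=#  (t=0,i=13, bit3=1)
  nb .#.: next=.  (t=0,i=0, bit2=0)
  nb ..#: next=.  (t=0,i=3, bit1=0)
  nb ...: next=#  (t=0,i=2, bit0=1)
  bits 00001001 = 9

9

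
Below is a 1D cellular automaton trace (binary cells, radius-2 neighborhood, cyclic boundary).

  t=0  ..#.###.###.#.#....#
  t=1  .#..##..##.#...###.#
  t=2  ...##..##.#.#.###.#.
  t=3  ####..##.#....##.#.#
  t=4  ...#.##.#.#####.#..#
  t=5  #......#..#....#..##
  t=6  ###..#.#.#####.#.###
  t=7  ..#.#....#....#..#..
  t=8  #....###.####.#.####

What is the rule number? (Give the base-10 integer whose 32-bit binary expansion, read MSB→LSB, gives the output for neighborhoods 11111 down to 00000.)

  ##### -> .   bit 31 = 0  t=3,i=1
  ####. -> .   bit 30 = 0  t=3,i=2
  ###.# -> .   bit 29 = 0  t=0,i=6
  ###.. -> #   bit 28 = 1  t=3,i=3
  ##.## -> .   bit 27 = 0  t=0,i=7
  ##.#. -> #   bit 26 = 1  t=0,i=11
  ##..# -> .   bit 25 = 0  t=1,i=6
  ##... -> #   bit 24 = 1  t=5,i=1
  #.### -> #   bit 23 = 1  t=0,i=4
  #.##. -> .   bit 22 = 0  t=4,i=5
  #.#.# -> .   bit 21 = 0  t=0,i=12
  #.#.. -> .   bit 20 = 0  t=0,i=14
  #..## -> #   bit 19 = 1  t=1,i=3
  #..#. -> #   bit 18 = 1  t=0,i=1
  #...# -> .   bit 17 = 0  t=1,i=13
  #.... -> #   bit 16 = 1  t=0,i=16
  .#### -> .   bit 15 = 0  t=3,i=0
  .###. -> #   bit 14 = 1  t=0,i=5
  .##.# -> .   bit 13 = 0  t=1,i=9
  .##.. -> .   bit 12 = 0  t=1,i=5
  .#.## -> .   bit 11 = 0  t=0,i=3
  .#.#. -> .   bit 10 = 0  t=0,i=13
  .#..# -> .   bit 9 = 0  t=0,i=0
  .#... -> #   bit 8 = 1  t=0,i=15
  ..### -> #   bit 7 = 1  t=1,i=15
  ..##. -> #   bit 6 = 1  t=1,i=4
  ..#.# -> .   bit 5 = 0  t=0,i=2
  ..#.. -> #   bit 4 = 1  t=0,i=19
  ...## -> #   bit 3 = 1  t=1,i=14
  ...#. -> .   bit 2 = 0  t=0,i=18
  ....# -> #   bit 1 = 1  t=0,i=17
  ..... -> .   bit 0 = 0  t=5,i=3
  bits 00010101100011010100000111011010 = 361578970

361578970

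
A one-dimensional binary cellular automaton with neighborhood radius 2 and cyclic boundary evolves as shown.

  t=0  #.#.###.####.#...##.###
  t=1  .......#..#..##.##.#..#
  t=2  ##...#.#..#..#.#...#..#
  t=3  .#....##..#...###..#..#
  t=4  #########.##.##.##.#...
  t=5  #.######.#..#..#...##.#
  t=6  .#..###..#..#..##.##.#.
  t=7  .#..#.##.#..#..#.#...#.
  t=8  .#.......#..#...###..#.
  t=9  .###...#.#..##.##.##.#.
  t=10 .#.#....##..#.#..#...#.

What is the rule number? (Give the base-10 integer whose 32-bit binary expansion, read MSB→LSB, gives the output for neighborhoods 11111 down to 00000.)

  #####|#  b31=1 t=4,i=2
  ####.|#  b30=1 t=0,i=10
  ###.#|.  b29=0 t=0,i=0
  ###..|#  b28=1 t=2,i=1
  ##.##|#  b27=1 t=0,i=7
  ##.#.|.  b26=0 t=0,i=1
  ##..#|#  b25=1 t=3,i=8
  ##...|.  b24=0 t=2,i=2
  #.###|.  b23=0 t=0,i=4
  #.##.|.  b22=0 t=1,i=16
  #.#.#|.  b21=0 t=0,i=2
  #.#..|#  b20=1 t=0,i=13
  #..##|.  b19=0 t=1,i=12
  #..#.|.  b18=0 t=1,i=9
  #...#|.  b17=0 t=0,i=15
  #....|#  b16=1 t=1,i=1
  .####|.  b15=0 t=0,i=9
  .###.|.  b14=0 t=0,i=5
  .##.#|.  b13=0 t=0,i=18
  .##..|#  b12=1 t=3,i=7
  .#.##|.  b11=0 t=0,i=3
  .#.#.|#  b10=1 t=2,i=6
  .#..#|.  b9=0 t=1,i=8
  .#...|#  b8=1 t=0,i=14
  ..###|#  b7=1 t=2,i=22
  ..##.|#  b6=1 t=0,i=17
  ..#.#|.  b5=0 t=2,i=5
  ..#..|#  b4=1 t=1,i=7
  ...##|#  b3=1 t=0,i=16
  ...#.|.  b2=0 t=1,i=6
  ....#|#  b1=1 t=1,i=5
  .....|.  b0=0 t=1,i=2
  bits 11011010000100010001010111011010 = 3658552794

3658552794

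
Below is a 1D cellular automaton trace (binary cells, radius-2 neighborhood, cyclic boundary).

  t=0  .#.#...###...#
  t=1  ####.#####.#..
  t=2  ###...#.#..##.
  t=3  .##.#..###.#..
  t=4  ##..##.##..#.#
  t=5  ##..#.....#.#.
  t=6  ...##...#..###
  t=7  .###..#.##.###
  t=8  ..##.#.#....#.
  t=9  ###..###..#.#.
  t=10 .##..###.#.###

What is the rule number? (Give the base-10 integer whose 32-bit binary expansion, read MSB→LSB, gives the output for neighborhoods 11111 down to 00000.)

1345769178

  [31] ##### => .  t=1,i=7
  [30] ####. => #  t=1,i=2
  [29] ###.# => .  t=1,i=3
  [28] ###.. => #  t=0,i=9
  [27] ##.## => .  t=1,i=4
  [26] ##.#. => .  t=1,i=10
  [25] ##..# => .  t=4,i=2
  [24] ##... => .  t=0,i=10
  [23] #.### => .  t=1,i=5
  [22] #.##. => .  t=4,i=7
  [21] #.#.# => #  t=0,i=1
  [20] #.#.. => #  t=0,i=3
  [19] #..## => .  t=1,i=13
  [18] #..#. => #  t=4,i=10
  [17] #...# => #  t=0,i=5
  [16] #.... => .  t=5,i=6
  [15] .#### => #  t=1,i=1
  [14] .###. => #  t=0,i=8
  [13] .##.# => .  t=2,i=12
  [12] .##.. => .  t=4,i=8
  [11] .#.## => #  t=4,i=12
  [10] .#.#. => #  t=0,i=0
  [9] .#..# => #  t=1,i=12
  [8] .#... => .  t=0,i=4
  [7] ..### => #  t=0,i=7
  [6] ..##. => #  t=2,i=11
  [5] ..#.# => .  t=0,i=13
  [4] ..#.. => #  t=5,i=4
  [3] ...## => #  t=0,i=6
  [2] ...#. => .  t=0,i=12
  [1] ....# => #  t=5,i=8
  [0] ..... => .  t=5,i=7
  bits 01010000001101101100111011011010 = 1345769178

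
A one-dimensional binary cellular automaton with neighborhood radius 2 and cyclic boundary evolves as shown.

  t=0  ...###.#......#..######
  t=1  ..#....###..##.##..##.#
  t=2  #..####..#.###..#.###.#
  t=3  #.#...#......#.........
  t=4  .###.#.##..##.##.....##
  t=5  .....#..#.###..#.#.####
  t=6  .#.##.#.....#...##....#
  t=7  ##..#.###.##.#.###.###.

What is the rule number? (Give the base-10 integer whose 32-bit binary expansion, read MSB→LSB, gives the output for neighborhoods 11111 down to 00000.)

2419668814

  #####|#  b31=1 t=0,i=19
  ####.|.  b30=0 t=0,i=21
  ###.#|.  b29=0 t=0,i=5
  ###..|#  b28=1 t=0,i=22
  ##.##|.  b27=0 t=1,i=14
  ##.#.|.  b26=0 t=0,i=6
  ##..#|.  b25=0 t=1,i=10
  ##...|.  b24=0 t=0,i=0
  #.###|.  b23=0 t=2,i=11
  #.##.|.  b22=0 t=1,i=15
  #.#.#|#  b21=1 t=4,i=5
  #.#..|#  b20=1 t=0,i=7
  #..##|#  b19=1 t=0,i=16
  #..#.|.  b18=0 t=1,i=1
  #...#|.  b17=0 t=0,i=1
  #....|#  b16=1 t=0,i=9
  .####|.  b15=0 t=0,i=18
  .###.|.  b14=0 t=0,i=4
  .##.#|#  b13=1 t=1,i=13
  .##..|#  b12=1 t=1,i=16
  .#.##|.  b11=0 t=2,i=10
  .#.#.|#  b10=1 t=3,i=1
  .#..#|#  b9=1 t=0,i=15
  .#...|#  b8=1 t=0,i=8
  ..###|.  b7=0 t=0,i=3
  ..##.|#  b6=1 t=1,i=12
  ..#.#|.  b5=0 t=2,i=9
  ..#..|.  b4=0 t=0,i=14
  ...##|#  b3=1 t=0,i=2
  ...#.|#  b2=1 t=0,i=13
  ....#|#  b1=1 t=0,i=12
  .....|.  b0=0 t=0,i=10
  bits 10010000001110010011011101001110 = 2419668814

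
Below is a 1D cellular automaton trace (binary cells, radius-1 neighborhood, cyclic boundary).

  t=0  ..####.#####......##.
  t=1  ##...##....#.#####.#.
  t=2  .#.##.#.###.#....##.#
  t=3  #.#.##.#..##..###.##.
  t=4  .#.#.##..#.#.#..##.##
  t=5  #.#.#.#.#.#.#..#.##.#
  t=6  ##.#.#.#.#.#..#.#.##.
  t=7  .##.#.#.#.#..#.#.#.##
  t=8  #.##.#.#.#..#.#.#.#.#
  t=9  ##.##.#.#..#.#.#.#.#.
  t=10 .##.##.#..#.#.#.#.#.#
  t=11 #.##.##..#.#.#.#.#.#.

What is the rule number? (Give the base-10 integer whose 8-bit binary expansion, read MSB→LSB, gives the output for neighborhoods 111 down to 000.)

  nb ###: next=.  (t=0,i=3, bit7=0)
  nb ##.: next=#  (t=0,i=5, bit6=1)
  nb #.#: next=#  (t=0,i=6, bit5=1)
  nb #..: next=.  (t=0,i=12, bit4=0)
  nb .##: next=.  (t=0,i=2, bit3=0)
  nb .#.: next=.  (t=1,i=11, bit2=0)
  nb ..#: next=#  (t=0,i=1, bit1=1)
  nb ...: next=#  (t=0,i=0, bit0=1)
  bits 01100011 = 99

99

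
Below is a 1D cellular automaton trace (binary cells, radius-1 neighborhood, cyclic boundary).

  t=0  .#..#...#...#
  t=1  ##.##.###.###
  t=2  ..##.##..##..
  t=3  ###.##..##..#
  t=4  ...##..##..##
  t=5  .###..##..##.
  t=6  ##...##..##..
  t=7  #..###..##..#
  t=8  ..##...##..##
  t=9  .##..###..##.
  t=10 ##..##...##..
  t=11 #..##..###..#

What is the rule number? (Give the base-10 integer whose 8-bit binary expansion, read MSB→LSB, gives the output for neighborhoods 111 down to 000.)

47

  [7] ### => .  t=1,i=0
  [6] ##. => .  t=1,i=1
  [5] #.# => #  t=0,i=0
  [4] #.. => .  t=0,i=2
  [3] .## => #  t=1,i=3
  [2] .#. => #  t=0,i=1
  [1] ..# => #  t=0,i=3
  [0] ... => #  t=0,i=6
  bits 00101111 = 47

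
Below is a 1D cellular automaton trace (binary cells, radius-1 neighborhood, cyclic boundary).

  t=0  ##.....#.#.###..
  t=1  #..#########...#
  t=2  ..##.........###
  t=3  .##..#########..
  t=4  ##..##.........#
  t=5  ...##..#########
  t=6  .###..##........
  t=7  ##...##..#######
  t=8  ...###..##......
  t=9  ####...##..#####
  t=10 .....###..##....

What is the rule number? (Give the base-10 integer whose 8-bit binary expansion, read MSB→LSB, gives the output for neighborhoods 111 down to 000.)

47

  nb ###: next=.  (t=0,i=12, bit7=0)
  nb ##.: next=.  (t=0,i=1, bit6=0)
  nb #.#: next=#  (t=0,i=8, bit5=1)
  nb #..: next=.  (t=0,i=2, bit4=0)
  nb .##: next=#  (t=0,i=0, bit3=1)
  nb .#.: next=#  (t=0,i=7, bit2=1)
  nb ..#: next=#  (t=0,i=6, bit1=1)
  nb ...: next=#  (t=0,i=3, bit0=1)
  bits 00101111 = 47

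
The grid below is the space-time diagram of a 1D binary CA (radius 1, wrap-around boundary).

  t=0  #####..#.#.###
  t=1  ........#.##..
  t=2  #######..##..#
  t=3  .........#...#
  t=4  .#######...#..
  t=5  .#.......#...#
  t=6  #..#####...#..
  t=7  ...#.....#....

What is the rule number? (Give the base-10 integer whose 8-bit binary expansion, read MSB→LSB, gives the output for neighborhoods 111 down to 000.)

41

  ### -> .   bit 7 = 0  t=0,i=0
  ##. -> .   bit 6 = 0  t=0,i=4
  #.# -> #   bit 5 = 1  t=0,i=8
  #.. -> .   bit 4 = 0  t=0,i=5
  .## -> #   bit 3 = 1  t=0,i=11
  .#. -> .   bit 2 = 0  t=0,i=7
  ..# -> .   bit 1 = 0  t=0,i=6
  ... -> #   bit 0 = 1  t=1,i=0
  bits 00101001 = 41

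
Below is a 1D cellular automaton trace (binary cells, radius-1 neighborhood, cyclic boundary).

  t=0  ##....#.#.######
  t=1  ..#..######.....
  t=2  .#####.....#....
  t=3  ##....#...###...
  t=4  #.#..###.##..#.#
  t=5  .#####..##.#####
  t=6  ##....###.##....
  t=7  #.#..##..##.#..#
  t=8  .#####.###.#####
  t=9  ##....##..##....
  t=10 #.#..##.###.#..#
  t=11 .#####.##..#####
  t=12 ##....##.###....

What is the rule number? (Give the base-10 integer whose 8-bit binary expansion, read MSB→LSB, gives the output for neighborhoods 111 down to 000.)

  [7] ### => .  t=0,i=0
  [6] ##. => .  t=0,i=1
  [5] #.# => #  t=0,i=7
  [4] #.. => #  t=0,i=2
  [3] .## => #  t=0,i=10
  [2] .#. => #  t=0,i=6
  [1] ..# => #  t=0,i=5
  [0] ... => .  t=0,i=3
  bits 00111110 = 62

62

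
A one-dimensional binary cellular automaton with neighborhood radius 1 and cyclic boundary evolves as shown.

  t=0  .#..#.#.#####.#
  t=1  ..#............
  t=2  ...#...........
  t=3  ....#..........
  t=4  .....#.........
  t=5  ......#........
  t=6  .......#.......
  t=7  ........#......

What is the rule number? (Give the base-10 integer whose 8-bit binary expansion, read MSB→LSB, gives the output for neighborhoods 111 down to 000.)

  [7] ### => .  t=0,i=9
  [6] ##. => .  t=0,i=12
  [5] #.# => .  t=0,i=0
  [4] #.. => #  t=0,i=2
  [3] .## => .  t=0,i=8
  [2] .#. => .  t=0,i=1
  [1] ..# => .  t=0,i=3
  [0] ... => .  t=1,i=0
  bits 00010000 = 16

16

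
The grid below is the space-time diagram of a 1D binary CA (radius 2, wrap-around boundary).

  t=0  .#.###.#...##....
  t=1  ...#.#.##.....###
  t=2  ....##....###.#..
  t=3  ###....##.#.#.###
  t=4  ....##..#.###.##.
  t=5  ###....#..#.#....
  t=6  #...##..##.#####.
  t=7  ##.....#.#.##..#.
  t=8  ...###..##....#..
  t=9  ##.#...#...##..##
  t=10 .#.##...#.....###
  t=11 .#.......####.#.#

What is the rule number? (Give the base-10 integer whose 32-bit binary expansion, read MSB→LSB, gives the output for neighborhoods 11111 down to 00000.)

549300099

  #####|.  b31=0 t=3,i=0
  ####.|.  b30=0 t=3,i=1
  ###.#|#  b29=1 t=0,i=5
  ###..|.  b28=0 t=1,i=16
  ##.##|.  b27=0 t=4,i=13
  ##.#.|.  b26=0 t=0,i=6
  ##..#|.  b25=0 t=4,i=6
  ##...|.  b24=0 t=0,i=13
  #.###|#  b23=1 t=0,i=3
  #.##.|.  b22=0 t=1,i=7
  #.#.#|#  b21=1 t=1,i=5
  #.#..|#  b20=1 t=0,i=7
  #..##|#  b19=1 t=6,i=7
  #..#.|#  b18=1 t=4,i=7
  #...#|.  b17=0 t=0,i=9
  #....|#  b16=1 t=0,i=14
  .####|#  b15=1 t=3,i=15
  .###.|.  b14=0 t=0,i=4
  .##.#|#  b13=1 t=3,i=8
  .##..|.  b12=0 t=0,i=12
  .#.##|.  b11=0 t=0,i=2
  .#.#.|#  b10=1 t=1,i=4
  .#..#|#  b9=1 t=5,i=8
  .#...|#  b8=1 t=0,i=8
  ..###|#  b7=1 t=1,i=14
  ..##.|.  b6=0 t=0,i=11
  ..#.#|.  b5=0 t=0,i=1
  ..#..|.  b4=0 t=5,i=7
  ...##|.  b3=0 t=0,i=10
  ...#.|.  b2=0 t=0,i=0
  ....#|#  b1=1 t=0,i=16
  .....|#  b0=1 t=0,i=15
  bits 00100000101111011010011110000011 = 549300099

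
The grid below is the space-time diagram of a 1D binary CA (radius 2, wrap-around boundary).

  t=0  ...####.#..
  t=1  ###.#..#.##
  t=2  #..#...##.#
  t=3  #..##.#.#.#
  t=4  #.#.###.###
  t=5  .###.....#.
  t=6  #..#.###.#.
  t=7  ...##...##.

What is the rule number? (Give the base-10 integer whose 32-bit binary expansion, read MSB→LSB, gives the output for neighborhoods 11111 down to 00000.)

  [31] ##### => #  t=1,i=0
  [30] ####. => .  t=0,i=5
  [29] ###.# => .  t=0,i=6
  [28] ###.. => #  t=5,i=3
  [27] ##.## => .  t=2,i=9
  [26] ##.#. => #  t=0,i=7
  [25] ##..# => .  t=2,i=1
  [24] ##... => .  t=5,i=4
  [23] #.### => .  t=1,i=9
  [22] #.##. => #  t=2,i=10
  [21] #.#.# => #  t=3,i=6
  [20] #.#.. => .  t=0,i=8
  [19] #..## => #  t=3,i=2
  [18] #..#. => .  t=1,i=6
  [17] #...# => .  t=2,i=5
  [16] #.... => #  t=0,i=10
  [15] .#### => #  t=0,i=4
  [14] .###. => .  t=4,i=5
  [13] .##.# => #  t=2,i=8
  [12] .##.. => #  t=2,i=0
  [11] .#.## => #  t=1,i=8
  [10] .#.#. => .  t=3,i=7
  [9] .#..# => .  t=1,i=5
  [8] .#... => #  t=0,i=9
  [7] ..### => .  t=0,i=3
  [6] ..##. => .  t=2,i=7
  [5] ..#.# => #  t=1,i=7
  [4] ..#.. => #  t=2,i=3
  [3] ...## => #  t=0,i=2
  [2] ...#. => .  t=5,i=8
  [1] ....# => #  t=0,i=1
  [0] ..... => #  t=0,i=0
  bits 10010100011010011011100100111011 = 2489956667

2489956667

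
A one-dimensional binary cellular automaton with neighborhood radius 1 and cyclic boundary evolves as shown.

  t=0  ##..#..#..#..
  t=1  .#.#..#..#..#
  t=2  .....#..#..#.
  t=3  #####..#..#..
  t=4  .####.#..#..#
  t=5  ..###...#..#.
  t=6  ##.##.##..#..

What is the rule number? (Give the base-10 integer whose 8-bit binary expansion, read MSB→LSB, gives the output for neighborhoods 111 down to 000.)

  ### -> #   bit 7 = 1  t=3,i=1
  ##. -> #   bit 6 = 1  t=0,i=1
  #.# -> .   bit 5 = 0  t=1,i=0
  #.. -> .   bit 4 = 0  t=0,i=2
  .## -> .   bit 3 = 0  t=0,i=0
  .#. -> .   bit 2 = 0  t=0,i=4
  ..# -> #   bit 1 = 1  t=0,i=3
  ... -> #   bit 0 = 1  t=2,i=0
  bits 11000011 = 195

195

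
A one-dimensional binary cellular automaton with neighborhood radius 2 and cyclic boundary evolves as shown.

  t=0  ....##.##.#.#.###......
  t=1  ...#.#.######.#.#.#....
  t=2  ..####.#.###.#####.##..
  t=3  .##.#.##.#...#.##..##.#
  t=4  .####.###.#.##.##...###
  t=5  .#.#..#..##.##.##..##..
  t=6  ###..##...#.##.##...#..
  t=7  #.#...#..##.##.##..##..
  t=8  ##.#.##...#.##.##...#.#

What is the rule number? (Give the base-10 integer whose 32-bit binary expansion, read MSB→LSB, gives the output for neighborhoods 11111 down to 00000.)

3571791292

  #####|#  b31=1 t=1,i=9
  ####.|#  b30=1 t=1,i=11
  ###.#|.  b29=0 t=1,i=12
  ###..|#  b28=1 t=0,i=16
  ##.##|.  b27=0 t=0,i=6
  ##.#.|#  b26=1 t=0,i=9
  ##..#|.  b25=0 t=3,i=17
  ##...|.  b24=0 t=0,i=17
  #.###|#  b23=1 t=0,i=14
  #.##.|#  b22=1 t=0,i=7
  #.#.#|#  b21=1 t=0,i=10
  #.#..|.  b20=0 t=1,i=18
  #..##|.  b19=0 t=3,i=18
  #..#.|#  b18=1 t=5,i=5
  #...#|.  b17=0 t=3,i=11
  #....|#  b16=1 t=0,i=18
  .####|.  b15=0 t=1,i=8
  .###.|.  b14=0 t=0,i=15
  .##.#|#  b13=1 t=0,i=5
  .##..|#  b12=1 t=2,i=20
  .#.##|.  b11=0 t=0,i=13
  .#.#.|#  b10=1 t=0,i=11
  .#..#|.  b9=0 t=5,i=4
  .#...|#  b8=1 t=1,i=19
  ..###|#  b7=1 t=2,i=2
  ..##.|.  b6=0 t=0,i=4
  ..#.#|#  b5=1 t=1,i=3
  ..#..|#  b4=1 t=5,i=6
  ...##|#  b3=1 t=0,i=3
  ...#.|#  b2=1 t=1,i=2
  ....#|.  b1=0 t=0,i=2
  .....|.  b0=0 t=0,i=0
  bits 11010100111001010011010110111100 = 3571791292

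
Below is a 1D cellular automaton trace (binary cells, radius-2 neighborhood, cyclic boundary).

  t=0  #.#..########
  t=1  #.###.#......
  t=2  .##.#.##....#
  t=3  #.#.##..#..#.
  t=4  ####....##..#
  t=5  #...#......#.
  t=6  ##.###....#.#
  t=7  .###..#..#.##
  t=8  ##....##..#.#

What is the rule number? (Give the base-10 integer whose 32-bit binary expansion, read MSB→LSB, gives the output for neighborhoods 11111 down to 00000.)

699969300

  nb #####: next=.  (t=0,i=7, bit31=0)
  nb ####.: next=.  (t=0,i=12, bit30=0)
  nb ###.#: next=#  (t=0,i=0, bit29=1)
  nb ###..: next=.  (t=4,i=3, bit28=0)
  nb ##.##: next=#  (t=6,i=2, bit27=1)
  nb ##.#.: next=.  (t=0,i=1, bit26=0)
  nb ##..#: next=.  (t=3,i=6, bit25=0)
  nb ##...: next=#  (t=2,i=8, bit24=1)
  nb #.###: next=#  (t=1,i=2, bit23=1)
  nb #.##.: next=.  (t=2,i=1, bit22=0)
  nb #.#.#: next=#  (t=2,i=4, bit21=1)
  nb #.#..: next=#  (t=0,i=2, bit20=1)
  nb #..##: next=#  (t=0,i=4, bit19=1)
  nb #..#.: next=.  (t=3,i=7, bit18=0)
  nb #...#: next=.  (t=5,i=2, bit17=0)
  nb #....: next=.  (t=1,i=8, bit16=0)
  nb .####: next=#  (t=0,i=6, bit15=1)
  nb .###.: next=.  (t=1,i=3, bit14=0)
  nb .##.#: next=#  (t=2,i=2, bit13=1)
  nb .##..: next=.  (t=2,i=7, bit12=0)
  nb .#.##: next=#  (t=1,i=1, bit11=1)
  nb .#.#.: next=#  (t=3,i=1, bit10=1)
  nb .#..#: next=#  (t=0,i=3, bit9=1)
  nb .#...: next=#  (t=1,i=7, bit8=1)
  nb ..###: next=.  (t=0,i=5, bit7=0)
  nb ..##.: next=.  (t=4,i=8, bit6=0)
  nb ..#.#: next=.  (t=1,i=0, bit5=0)
  nb ..#..: next=#  (t=3,i=8, bit4=1)
  nb ...##: next=.  (t=4,i=7, bit3=0)
  nb ...#.: next=#  (t=1,i=12, bit2=1)
  nb ....#: next=.  (t=1,i=11, bit1=0)
  nb .....: next=.  (t=1,i=9, bit0=0)
  bits 00101001101110001010111100010100 = 699969300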